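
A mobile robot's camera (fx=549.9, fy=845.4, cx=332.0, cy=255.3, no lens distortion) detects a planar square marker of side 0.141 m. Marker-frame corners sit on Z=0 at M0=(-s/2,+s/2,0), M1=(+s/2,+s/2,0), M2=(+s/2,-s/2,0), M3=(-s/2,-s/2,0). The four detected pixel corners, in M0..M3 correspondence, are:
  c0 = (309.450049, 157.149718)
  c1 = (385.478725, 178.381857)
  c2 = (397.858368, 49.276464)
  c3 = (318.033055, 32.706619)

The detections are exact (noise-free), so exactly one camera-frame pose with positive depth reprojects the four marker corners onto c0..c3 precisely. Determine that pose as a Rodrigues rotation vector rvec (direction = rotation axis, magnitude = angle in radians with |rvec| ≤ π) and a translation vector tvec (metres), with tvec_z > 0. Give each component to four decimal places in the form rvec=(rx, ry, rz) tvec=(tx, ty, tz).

Intrinsics K: fx=549.9, fy=845.4, cx=332.0, cy=255.3
Marker side s = 0.141 m; corners in marker frame (Z=0):
  M0 = (-0.0705, +0.0705, 0)
  M1 = (+0.0705, +0.0705, 0)
  M2 = (+0.0705, -0.0705, 0)
  M3 = (-0.0705, -0.0705, 0)
Detected image corners:
  c0 = (309.450049, 157.149718) px
  c1 = (385.478725, 178.381857) px
  c2 = (397.858368, 49.276464) px
  c3 = (318.033055, 32.706619) px
Planar DLT: solve 8×8 A·h = b for H (H[2,2]=1):
  H  [+444.38610 +33.30091 +351.75149]
  H  [+102.44345 +930.51891 +105.53473]
  H  [-0.30620 +0.30435 +1.00000]
B = K⁻¹H; ‖b₁‖=1.060864, ‖b₂‖=1.060864; λ = 2/(‖b₁‖+‖b₂‖) = 0.942628, sign → tz>0 ⇒ λ=+0.942628
r₁ = λ·B[:,0] = (+0.93602,+0.20139,-0.28863); r₂ = λ·B[:,1] = (-0.11612,+0.95090,+0.28689)
r₃ = r₁×r₂ = (+0.33224,-0.23502,+0.91345); SVD([r₁ r₂ r₃]) → R = UVᵀ:
  R  [+0.93602 -0.11612 +0.33224]
  R  [+0.20139 +0.95090 -0.23502]
  R  [-0.28863 +0.28689 +0.91345]
t = (+0.03386, -0.16699, +0.94263) m
tr R = 2.800366; θ = arccos((tr R − 1)/2) = 0.450607 rad = 25.818°
axis k = ((R−Rᵀ)₃₂, (R−Rᵀ)₁₃, (R−Rᵀ)₂₁) / (2 sinθ) = (+0.599186, +0.712807, +0.364529)
rvec = θ·k = (+0.269998, +0.321196, +0.164259)

rvec=(0.2700, 0.3212, 0.1643) tvec=(0.0339, -0.1670, 0.9426)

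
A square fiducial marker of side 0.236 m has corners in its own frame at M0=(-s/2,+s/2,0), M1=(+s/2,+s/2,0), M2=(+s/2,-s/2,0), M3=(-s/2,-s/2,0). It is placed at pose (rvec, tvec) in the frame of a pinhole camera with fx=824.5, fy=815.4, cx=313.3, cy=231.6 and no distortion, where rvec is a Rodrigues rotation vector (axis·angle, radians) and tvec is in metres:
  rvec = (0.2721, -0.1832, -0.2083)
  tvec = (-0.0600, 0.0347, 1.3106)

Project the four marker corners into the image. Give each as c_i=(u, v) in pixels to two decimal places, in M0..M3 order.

c0=(218.53, 337.79) c1=(358.45, 302.84) c2=(333.97, 166.53) c3=(185.90, 199.49)

Intrinsics K: fx=824.5, fy=815.4, cx=313.3, cy=231.6
Marker side s = 0.236 m; corners in marker frame (Z=0):
  M0 = (-0.1180, +0.1180, 0)
  M1 = (+0.1180, +0.1180, 0)
  M2 = (+0.1180, -0.1180, 0)
  M3 = (-0.1180, -0.1180, 0)
rvec = (0.2721, -0.1832, -0.2083), |rvec| = θ = 0.38857 rad = 22.264°
Rodrigues: sinθ=0.37887, 1−cosθ=0.07455; R = I + sinθ·[k]× + (1−cosθ)·[k]×²:
    [+0.96201 +0.17849 -0.20661]
    [-0.22771 +0.94202 -0.24646]
    [+0.15064 +0.28415 +0.94687]
t = (-0.0600, 0.0347, 1.3106) m
M0: Pc = R·M0+t = (-0.15246, +0.17273, +1.32635); u = 824.5·(-0.15246)/1.32635 + 313.3 = 218.5293, v = 815.4·(+0.17273)/1.32635 + 231.6 = 337.7879
M1: Pc = R·M1+t = (+0.07458, +0.11899, +1.36190); u = 824.5·(+0.07458)/1.36190 + 313.3 = 358.4497, v = 815.4·(+0.11899)/1.36190 + 231.6 = 302.8410
M2: Pc = R·M2+t = (+0.03246, -0.10333, +1.29485); u = 824.5·(+0.03246)/1.29485 + 313.3 = 333.9662, v = 815.4·(-0.10333)/1.29485 + 231.6 = 166.5314
M3: Pc = R·M3+t = (-0.19458, -0.04959, +1.25930); u = 824.5·(-0.19458)/1.25930 + 313.3 = 185.9037, v = 815.4·(-0.04959)/1.25930 + 231.6 = 199.4910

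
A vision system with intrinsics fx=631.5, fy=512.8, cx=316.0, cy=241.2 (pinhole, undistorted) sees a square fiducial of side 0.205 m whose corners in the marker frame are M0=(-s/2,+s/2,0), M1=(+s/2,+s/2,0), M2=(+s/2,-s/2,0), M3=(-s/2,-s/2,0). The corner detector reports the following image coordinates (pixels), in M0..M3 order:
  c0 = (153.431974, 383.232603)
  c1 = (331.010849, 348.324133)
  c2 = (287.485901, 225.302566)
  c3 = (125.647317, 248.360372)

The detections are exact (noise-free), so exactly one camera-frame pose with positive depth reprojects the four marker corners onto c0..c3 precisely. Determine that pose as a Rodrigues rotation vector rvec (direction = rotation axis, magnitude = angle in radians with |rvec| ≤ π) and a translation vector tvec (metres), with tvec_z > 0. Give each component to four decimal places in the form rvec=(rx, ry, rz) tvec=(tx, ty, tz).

Intrinsics K: fx=631.5, fy=512.8, cx=316.0, cy=241.2
Marker side s = 0.205 m; corners in marker frame (Z=0):
  M0 = (-0.1025, +0.1025, 0)
  M1 = (+0.1025, +0.1025, 0)
  M2 = (+0.1025, -0.1025, 0)
  M3 = (-0.1025, -0.1025, 0)
Detected image corners:
  c0 = (153.431974, 383.232603) px
  c1 = (331.010849, 348.324133) px
  c2 = (287.485901, 225.302566) px
  c3 = (125.647317, 248.360372) px
Planar DLT: solve 8×8 A·h = b for H (H[2,2]=1):
  H  [+900.06494 +58.10097 +226.31899]
  H  [-40.10675 +470.75597 +297.36381]
  H  [+0.33099 -0.52197 +1.00000]
B = K⁻¹H; ‖b₁‖=1.323251, ‖b₂‖=1.323251; λ = 2/(‖b₁‖+‖b₂‖) = 0.755715, sign → tz>0 ⇒ λ=+0.755715
r₁ = λ·B[:,0] = (+0.95194,-0.17676,+0.25013); r₂ = λ·B[:,1] = (+0.26692,+0.87929,-0.39446)
r₃ = r₁×r₂ = (-0.15022,+0.44227,+0.88421); SVD([r₁ r₂ r₃]) → R = UVᵀ:
  R  [+0.95194 +0.26692 -0.15022]
  R  [-0.17676 +0.87929 +0.44227]
  R  [+0.25013 -0.39446 +0.88421]
t = (-0.10732, +0.08277, +0.75571) m
tr R = 2.715447; θ = arccos((tr R − 1)/2) = 0.539971 rad = 30.938°
axis k = ((R−Rᵀ)₃₂, (R−Rᵀ)₁₃, (R−Rᵀ)₂₁) / (2 sinθ) = (-0.813764, -0.389358, -0.431496)
rvec = θ·k = (-0.439409, -0.210242, -0.232995)

rvec=(-0.4394, -0.2102, -0.2330) tvec=(-0.1073, 0.0828, 0.7557)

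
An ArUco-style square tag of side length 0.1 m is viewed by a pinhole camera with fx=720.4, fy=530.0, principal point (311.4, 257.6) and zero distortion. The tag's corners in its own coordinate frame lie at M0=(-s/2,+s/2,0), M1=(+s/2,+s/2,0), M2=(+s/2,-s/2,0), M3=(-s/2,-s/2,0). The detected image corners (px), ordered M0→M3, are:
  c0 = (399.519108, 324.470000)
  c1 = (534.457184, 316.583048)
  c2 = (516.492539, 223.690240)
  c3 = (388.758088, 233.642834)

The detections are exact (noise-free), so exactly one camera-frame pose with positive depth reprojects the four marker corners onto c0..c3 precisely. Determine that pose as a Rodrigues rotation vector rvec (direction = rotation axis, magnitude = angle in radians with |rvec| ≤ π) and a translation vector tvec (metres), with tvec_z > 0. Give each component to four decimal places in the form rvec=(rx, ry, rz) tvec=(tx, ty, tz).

Intrinsics K: fx=720.4, fy=530.0, cx=311.4, cy=257.6
Marker side s = 0.1 m; corners in marker frame (Z=0):
  M0 = (-0.0500, +0.0500, 0)
  M1 = (+0.0500, +0.0500, 0)
  M2 = (+0.0500, -0.0500, 0)
  M3 = (-0.0500, -0.0500, 0)
Detected image corners:
  c0 = (399.519108, 324.470000) px
  c1 = (534.457184, 316.583048) px
  c2 = (516.492539, 223.690240) px
  c3 = (388.758088, 233.642834) px
Planar DLT: solve 8×8 A·h = b for H (H[2,2]=1):
  H  [+1185.88784 -95.22692 +458.71698]
  H  [-165.03583 +776.10941 +273.46742]
  H  [-0.27521 -0.51839 +1.00000]
B = K⁻¹H; ‖b₁‖=1.795247, ‖b₂‖=1.795247; λ = 2/(‖b₁‖+‖b₂‖) = 0.557027, sign → tz>0 ⇒ λ=+0.557027
r₁ = λ·B[:,0] = (+0.98321,-0.09894,-0.15330); r₂ = λ·B[:,1] = (+0.05119,+0.95603,-0.28876)
r₃ = r₁×r₂ = (+0.17513,+0.27606,+0.94505); SVD([r₁ r₂ r₃]) → R = UVᵀ:
  R  [+0.98321 +0.05119 +0.17513]
  R  [-0.09894 +0.95603 +0.27606]
  R  [-0.15330 -0.28876 +0.94505]
t = (+0.11391, +0.01668, +0.55703) m
tr R = 2.884297; θ = arccos((tr R − 1)/2) = 0.341813 rad = 19.584°
axis k = ((R−Rᵀ)₃₂, (R−Rᵀ)₁₃, (R−Rᵀ)₂₁) / (2 sinθ) = (-0.842525, +0.489899, -0.223945)
rvec = θ·k = (-0.287986, +0.167454, -0.076547)

rvec=(-0.2880, 0.1675, -0.0765) tvec=(0.1139, 0.0167, 0.5570)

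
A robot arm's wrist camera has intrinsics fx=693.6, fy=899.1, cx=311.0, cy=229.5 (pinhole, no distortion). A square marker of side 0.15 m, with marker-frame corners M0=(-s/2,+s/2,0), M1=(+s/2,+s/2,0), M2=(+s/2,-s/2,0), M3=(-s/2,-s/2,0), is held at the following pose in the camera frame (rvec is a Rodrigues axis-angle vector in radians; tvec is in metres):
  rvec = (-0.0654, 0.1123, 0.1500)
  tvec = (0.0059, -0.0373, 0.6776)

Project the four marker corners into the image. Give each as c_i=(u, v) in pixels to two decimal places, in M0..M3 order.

Intrinsics K: fx=693.6, fy=899.1, cx=311.0, cy=229.5
Marker side s = 0.15 m; corners in marker frame (Z=0):
  M0 = (-0.0750, +0.0750, 0)
  M1 = (+0.0750, +0.0750, 0)
  M2 = (+0.0750, -0.0750, 0)
  M3 = (-0.0750, -0.0750, 0)
rvec = (-0.0654, 0.1123, 0.1500), |rvec| = θ = 0.19847 rad = 11.371°
Rodrigues: sinθ=0.19716, 1−cosθ=0.01963; R = I + sinθ·[k]× + (1−cosθ)·[k]×²:
    [+0.98250 -0.15268 +0.10668]
    [+0.14536 +0.98666 +0.07337]
    [-0.11645 -0.05658 +0.99158]
t = (0.0059, -0.0373, 0.6776) m
M0: Pc = R·M0+t = (-0.07924, +0.02580, +0.68209); u = 693.6·(-0.07924)/0.68209 + 311.0 = 230.4245, v = 899.1·(+0.02580)/0.68209 + 229.5 = 263.5049
M1: Pc = R·M1+t = (+0.06814, +0.04760, +0.66462); u = 693.6·(+0.06814)/0.66462 + 311.0 = 382.1076, v = 899.1·(+0.04760)/0.66462 + 229.5 = 293.8944
M2: Pc = R·M2+t = (+0.09104, -0.10040, +0.67311); u = 693.6·(+0.09104)/0.67311 + 311.0 = 404.8098, v = 899.1·(-0.10040)/0.67311 + 229.5 = 95.3951
M3: Pc = R·M3+t = (-0.05634, -0.12220, +0.69058); u = 693.6·(-0.05634)/0.69058 + 311.0 = 254.4166, v = 899.1·(-0.12220)/0.69058 + 229.5 = 70.4000

c0=(230.42, 263.50) c1=(382.11, 293.89) c2=(404.81, 95.40) c3=(254.42, 70.40)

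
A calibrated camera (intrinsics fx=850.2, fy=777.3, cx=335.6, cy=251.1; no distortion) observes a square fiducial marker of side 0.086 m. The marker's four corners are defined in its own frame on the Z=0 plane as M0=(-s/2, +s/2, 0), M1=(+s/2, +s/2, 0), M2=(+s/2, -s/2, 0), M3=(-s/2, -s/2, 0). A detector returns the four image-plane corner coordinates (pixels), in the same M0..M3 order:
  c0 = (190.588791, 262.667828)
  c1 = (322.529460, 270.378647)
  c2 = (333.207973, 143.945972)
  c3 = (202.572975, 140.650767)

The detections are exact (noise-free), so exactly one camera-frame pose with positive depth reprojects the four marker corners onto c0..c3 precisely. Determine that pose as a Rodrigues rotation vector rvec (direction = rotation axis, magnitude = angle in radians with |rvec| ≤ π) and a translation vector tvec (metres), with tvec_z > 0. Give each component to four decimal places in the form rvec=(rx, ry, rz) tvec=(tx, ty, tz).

Intrinsics K: fx=850.2, fy=777.3, cx=335.6, cy=251.1
Marker side s = 0.086 m; corners in marker frame (Z=0):
  M0 = (-0.0430, +0.0430, 0)
  M1 = (+0.0430, +0.0430, 0)
  M2 = (+0.0430, -0.0430, 0)
  M3 = (-0.0430, -0.0430, 0)
Detected image corners:
  c0 = (190.588791, 262.667828) px
  c1 = (322.529460, 270.378647) px
  c2 = (333.207973, 143.945972) px
  c3 = (202.572975, 140.650767) px
Planar DLT: solve 8×8 A·h = b for H (H[2,2]=1):
  H  [+1419.92234 -171.41972 +261.11370]
  H  [-19.29956 +1413.21394 +203.96010]
  H  [-0.40664 -0.15074 +1.00000]
B = K⁻¹H; ‖b₁‖=1.878261, ‖b₂‖=1.878261; λ = 2/(‖b₁‖+‖b₂‖) = 0.532407, sign → tz>0 ⇒ λ=+0.532407
r₁ = λ·B[:,0] = (+0.97463,+0.05672,-0.21650); r₂ = λ·B[:,1] = (-0.07567,+0.99390,-0.08025)
r₃ = r₁×r₂ = (+0.21063,+0.09460,+0.97298); SVD([r₁ r₂ r₃]) → R = UVᵀ:
  R  [+0.97463 -0.07567 +0.21063]
  R  [+0.05672 +0.99390 +0.09460]
  R  [-0.21650 -0.08025 +0.97298]
t = (-0.04664, -0.03229, +0.53241) m
tr R = 2.941511; θ = arccos((tr R − 1)/2) = 0.242438 rad = 13.891°
axis k = ((R−Rᵀ)₃₂, (R−Rᵀ)₁₃, (R−Rᵀ)₂₁) / (2 sinθ) = (-0.364172, +0.889582, +0.275723)
rvec = θ·k = (-0.088289, +0.215668, +0.066846)

rvec=(-0.0883, 0.2157, 0.0668) tvec=(-0.0466, -0.0323, 0.5324)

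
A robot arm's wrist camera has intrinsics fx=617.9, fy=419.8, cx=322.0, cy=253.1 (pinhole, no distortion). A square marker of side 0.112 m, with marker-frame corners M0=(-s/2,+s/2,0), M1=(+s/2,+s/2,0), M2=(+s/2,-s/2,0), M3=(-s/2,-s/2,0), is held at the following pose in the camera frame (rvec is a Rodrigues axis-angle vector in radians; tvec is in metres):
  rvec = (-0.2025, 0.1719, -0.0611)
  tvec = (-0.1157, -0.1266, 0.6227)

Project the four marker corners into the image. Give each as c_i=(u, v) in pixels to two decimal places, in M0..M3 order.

c0=(154.31, 207.43) c1=(262.25, 199.97) c2=(259.68, 128.37) c3=(155.67, 137.60)

Intrinsics K: fx=617.9, fy=419.8, cx=322.0, cy=253.1
Marker side s = 0.112 m; corners in marker frame (Z=0):
  M0 = (-0.0560, +0.0560, 0)
  M1 = (+0.0560, +0.0560, 0)
  M2 = (+0.0560, -0.0560, 0)
  M3 = (-0.0560, -0.0560, 0)
rvec = (-0.2025, 0.1719, -0.0611), |rvec| = θ = 0.27256 rad = 15.617°
Rodrigues: sinθ=0.26920, 1−cosθ=0.03692; R = I + sinθ·[k]× + (1−cosθ)·[k]×²:
    [+0.98346 +0.04305 +0.17593]
    [-0.07764 +0.97777 +0.19478]
    [-0.16363 -0.20522 +0.96494]
t = (-0.1157, -0.1266, 0.6227) m
M0: Pc = R·M0+t = (-0.16836, -0.06750, +0.62037); u = 617.9·(-0.16836)/0.62037 + 322.0 = 154.3075, v = 419.8·(-0.06750)/0.62037 + 253.1 = 207.4254
M1: Pc = R·M1+t = (-0.05822, -0.07619, +0.60204); u = 617.9·(-0.05822)/0.60204 + 322.0 = 262.2514, v = 419.8·(-0.07619)/0.60204 + 253.1 = 199.9713
M2: Pc = R·M2+t = (-0.06304, -0.18570, +0.62503); u = 617.9·(-0.06304)/0.62503 + 322.0 = 259.6821, v = 419.8·(-0.18570)/0.62503 + 253.1 = 128.3728
M3: Pc = R·M3+t = (-0.17318, -0.17701, +0.64336); u = 617.9·(-0.17318)/0.64336 + 322.0 = 155.6678, v = 419.8·(-0.17701)/0.64336 + 253.1 = 137.6001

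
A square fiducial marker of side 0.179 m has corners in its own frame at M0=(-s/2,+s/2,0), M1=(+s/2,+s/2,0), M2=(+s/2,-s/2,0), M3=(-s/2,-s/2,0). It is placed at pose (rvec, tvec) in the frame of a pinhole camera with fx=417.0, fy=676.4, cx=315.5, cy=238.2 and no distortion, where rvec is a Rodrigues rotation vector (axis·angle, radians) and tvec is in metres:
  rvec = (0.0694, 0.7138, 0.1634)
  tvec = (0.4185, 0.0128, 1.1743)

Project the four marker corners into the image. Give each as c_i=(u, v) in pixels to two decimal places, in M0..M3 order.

Intrinsics K: fx=417.0, fy=676.4, cx=315.5, cy=238.2
Marker side s = 0.179 m; corners in marker frame (Z=0):
  M0 = (-0.0895, +0.0895, 0)
  M1 = (+0.0895, +0.0895, 0)
  M2 = (+0.0895, -0.0895, 0)
  M3 = (-0.0895, -0.0895, 0)
rvec = (0.0694, 0.7138, 0.1634), |rvec| = θ = 0.73554 rad = 42.144°
Rodrigues: sinθ=0.67099, 1−cosθ=0.25853; R = I + sinθ·[k]× + (1−cosθ)·[k]×²:
    [+0.74377 -0.12539 +0.65657]
    [+0.17273 +0.98494 -0.00757]
    [-0.64574 +0.11904 +0.75422]
t = (0.4185, 0.0128, 1.1743) m
M0: Pc = R·M0+t = (+0.34071, +0.08549, +1.24275); u = 417.0·(+0.34071)/1.24275 + 315.5 = 429.8244, v = 676.4·(+0.08549)/1.24275 + 238.2 = 284.7317
M1: Pc = R·M1+t = (+0.47384, +0.11641, +1.12716); u = 417.0·(+0.47384)/1.12716 + 315.5 = 490.8018, v = 676.4·(+0.11641)/1.12716 + 238.2 = 308.0576
M2: Pc = R·M2+t = (+0.49629, -0.05989, +1.10585); u = 417.0·(+0.49629)/1.10585 + 315.5 = 502.6431, v = 676.4·(-0.05989)/1.10585 + 238.2 = 201.5664
M3: Pc = R·M3+t = (+0.36316, -0.09081, +1.22144); u = 417.0·(+0.36316)/1.22144 + 315.5 = 439.4814, v = 676.4·(-0.09081)/1.22144 + 238.2 = 187.9110

c0=(429.82, 284.73) c1=(490.80, 308.06) c2=(502.64, 201.57) c3=(439.48, 187.91)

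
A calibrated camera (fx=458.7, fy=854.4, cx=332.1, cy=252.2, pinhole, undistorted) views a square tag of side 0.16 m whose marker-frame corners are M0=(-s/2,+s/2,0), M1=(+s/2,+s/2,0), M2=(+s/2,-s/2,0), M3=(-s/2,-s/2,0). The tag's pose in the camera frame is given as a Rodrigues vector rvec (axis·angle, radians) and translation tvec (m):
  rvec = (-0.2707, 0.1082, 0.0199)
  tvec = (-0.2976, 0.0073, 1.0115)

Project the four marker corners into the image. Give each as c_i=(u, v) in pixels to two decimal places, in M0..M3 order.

c0=(157.68, 324.02) c1=(228.90, 326.00) c2=(235.64, 194.32) c3=(167.21, 194.63)

Intrinsics K: fx=458.7, fy=854.4, cx=332.1, cy=252.2
Marker side s = 0.16 m; corners in marker frame (Z=0):
  M0 = (-0.0800, +0.0800, 0)
  M1 = (+0.0800, +0.0800, 0)
  M2 = (+0.0800, -0.0800, 0)
  M3 = (-0.0800, -0.0800, 0)
rvec = (-0.2707, 0.1082, 0.0199), |rvec| = θ = 0.29220 rad = 16.742°
Rodrigues: sinθ=0.28806, 1−cosθ=0.04239; R = I + sinθ·[k]× + (1−cosθ)·[k]×²:
    [+0.99399 -0.03416 +0.10399]
    [+0.00508 +0.96342 +0.26793]
    [-0.10934 -0.26580 +0.95781]
t = (-0.2976, 0.0073, 1.0115) m
M0: Pc = R·M0+t = (-0.37985, +0.08397, +0.99898); u = 458.7·(-0.37985)/0.99898 + 332.1 = 157.6846, v = 854.4·(+0.08397)/0.99898 + 252.2 = 324.0150
M1: Pc = R·M1+t = (-0.22081, +0.08478, +0.98149); u = 458.7·(-0.22081)/0.98149 + 332.1 = 228.9026, v = 854.4·(+0.08478)/0.98149 + 252.2 = 326.0023
M2: Pc = R·M2+t = (-0.21535, -0.06937, +1.02402); u = 458.7·(-0.21535)/1.02402 + 332.1 = 235.6366, v = 854.4·(-0.06937)/1.02402 + 252.2 = 194.3222
M3: Pc = R·M3+t = (-0.37439, -0.07018, +1.04151); u = 458.7·(-0.37439)/1.04151 + 332.1 = 167.2135, v = 854.4·(-0.07018)/1.04151 + 252.2 = 194.6280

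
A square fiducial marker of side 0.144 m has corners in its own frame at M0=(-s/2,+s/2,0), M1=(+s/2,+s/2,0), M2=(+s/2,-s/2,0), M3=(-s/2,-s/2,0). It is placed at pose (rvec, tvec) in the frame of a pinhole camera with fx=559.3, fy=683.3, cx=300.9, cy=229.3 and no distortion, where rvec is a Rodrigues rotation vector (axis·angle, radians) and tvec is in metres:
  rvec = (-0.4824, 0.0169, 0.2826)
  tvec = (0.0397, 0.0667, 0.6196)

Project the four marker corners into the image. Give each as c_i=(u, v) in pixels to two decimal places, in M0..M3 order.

Intrinsics K: fx=559.3, fy=683.3, cx=300.9, cy=229.3
Marker side s = 0.144 m; corners in marker frame (Z=0):
  M0 = (-0.0720, +0.0720, 0)
  M1 = (+0.0720, +0.0720, 0)
  M2 = (+0.0720, -0.0720, 0)
  M3 = (-0.0720, -0.0720, 0)
rvec = (-0.4824, 0.0169, 0.2826), |rvec| = θ = 0.55934 rad = 32.048°
Rodrigues: sinθ=0.53062, 1−cosθ=0.15239; R = I + sinθ·[k]× + (1−cosθ)·[k]×²:
    [+0.96096 -0.27206 -0.05037]
    [+0.26412 +0.84775 +0.45996]
    [-0.08244 -0.45531 +0.88651]
t = (0.0397, 0.0667, 0.6196) m
M0: Pc = R·M0+t = (-0.04908, +0.10872, +0.59275); u = 559.3·(-0.04908)/0.59275 + 300.9 = 254.5921, v = 683.3·(+0.10872)/0.59275 + 229.3 = 354.6288
M1: Pc = R·M1+t = (+0.08930, +0.14675, +0.58088); u = 559.3·(+0.08930)/0.58088 + 300.9 = 386.8826, v = 683.3·(+0.14675)/0.58088 + 229.3 = 401.9294
M2: Pc = R·M2+t = (+0.12848, +0.02468, +0.64645); u = 559.3·(+0.12848)/0.64645 + 300.9 = 412.0578, v = 683.3·(+0.02468)/0.64645 + 229.3 = 255.3860
M3: Pc = R·M3+t = (-0.00990, -0.01335, +0.65832); u = 559.3·(-0.00990)/0.65832 + 300.9 = 292.4887, v = 683.3·(-0.01335)/0.65832 + 229.3 = 215.4387

c0=(254.59, 354.63) c1=(386.88, 401.93) c2=(412.06, 255.39) c3=(292.49, 215.44)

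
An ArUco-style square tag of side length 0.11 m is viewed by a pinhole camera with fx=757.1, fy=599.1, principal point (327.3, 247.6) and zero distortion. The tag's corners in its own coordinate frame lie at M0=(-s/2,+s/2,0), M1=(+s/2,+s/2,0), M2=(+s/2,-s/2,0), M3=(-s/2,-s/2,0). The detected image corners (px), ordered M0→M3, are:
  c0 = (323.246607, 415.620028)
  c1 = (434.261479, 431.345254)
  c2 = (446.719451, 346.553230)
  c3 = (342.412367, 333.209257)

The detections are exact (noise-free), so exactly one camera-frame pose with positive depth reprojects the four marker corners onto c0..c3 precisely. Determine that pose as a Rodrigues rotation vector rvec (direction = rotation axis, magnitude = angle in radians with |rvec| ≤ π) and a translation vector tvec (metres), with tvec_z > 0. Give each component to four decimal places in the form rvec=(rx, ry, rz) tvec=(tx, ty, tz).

Intrinsics K: fx=757.1, fy=599.1, cx=327.3, cy=247.6
Marker side s = 0.11 m; corners in marker frame (Z=0):
  M0 = (-0.0550, +0.0550, 0)
  M1 = (+0.0550, +0.0550, 0)
  M2 = (+0.0550, -0.0550, 0)
  M3 = (-0.0550, -0.0550, 0)
Detected image corners:
  c0 = (323.246607, 415.620028) px
  c1 = (434.261479, 431.345254) px
  c2 = (446.719451, 346.553230) px
  c3 = (342.412367, 333.209257) px
Planar DLT: solve 8×8 A·h = b for H (H[2,2]=1):
  H  [+917.24647 -371.89906 +386.45300]
  H  [+72.05945 +534.96111 +380.26438]
  H  [-0.15647 -0.58939 +1.00000]
B = K⁻¹H; ‖b₁‖=1.301908, ‖b₂‖=1.301908; λ = 2/(‖b₁‖+‖b₂‖) = 0.768103, sign → tz>0 ⇒ λ=+0.768103
r₁ = λ·B[:,0] = (+0.98253,+0.14206,-0.12019); r₂ = λ·B[:,1] = (-0.18159,+0.87297,-0.45271)
r₃ = r₁×r₂ = (+0.04061,+0.46663,+0.88352); SVD([r₁ r₂ r₃]) → R = UVᵀ:
  R  [+0.98253 -0.18159 +0.04061]
  R  [+0.14206 +0.87297 +0.46663]
  R  [-0.12019 -0.45271 +0.88352]
t = (+0.06001, +0.17009, +0.76810) m
tr R = 2.739026; θ = arccos((tr R − 1)/2) = 0.516581 rad = 29.598°
axis k = ((R−Rᵀ)₃₂, (R−Rᵀ)₁₃, (R−Rᵀ)₂₁) / (2 sinθ) = (-0.930674, +0.162777, +0.327643)
rvec = θ·k = (-0.480769, +0.084087, +0.169254)

rvec=(-0.4808, 0.0841, 0.1693) tvec=(0.0600, 0.1701, 0.7681)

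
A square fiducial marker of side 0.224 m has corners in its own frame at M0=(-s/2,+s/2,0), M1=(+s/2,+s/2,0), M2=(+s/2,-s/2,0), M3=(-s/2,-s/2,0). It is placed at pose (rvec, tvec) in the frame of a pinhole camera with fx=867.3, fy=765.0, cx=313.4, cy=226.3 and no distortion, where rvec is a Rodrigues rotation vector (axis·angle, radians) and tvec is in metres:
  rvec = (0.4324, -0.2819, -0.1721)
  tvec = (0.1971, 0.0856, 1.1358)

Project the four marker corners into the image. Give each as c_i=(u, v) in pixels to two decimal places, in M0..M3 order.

Intrinsics K: fx=867.3, fy=765.0, cx=313.4, cy=226.3
Marker side s = 0.224 m; corners in marker frame (Z=0):
  M0 = (-0.1120, +0.1120, 0)
  M1 = (+0.1120, +0.1120, 0)
  M2 = (+0.1120, -0.1120, 0)
  M3 = (-0.1120, -0.1120, 0)
rvec = (0.4324, -0.2819, -0.1721), |rvec| = θ = 0.54411 rad = 31.175°
Rodrigues: sinθ=0.51766, 1−cosθ=0.14441; R = I + sinθ·[k]× + (1−cosθ)·[k]×²:
    [+0.94679 +0.10428 -0.30449]
    [-0.22319 +0.89435 -0.38771]
    [+0.23190 +0.43504 +0.87004]
t = (0.1971, 0.0856, 1.1358) m
M0: Pc = R·M0+t = (+0.10274, +0.21076, +1.15855); u = 867.3·(+0.10274)/1.15855 + 313.4 = 390.3106, v = 765.0·(+0.21076)/1.15855 + 226.3 = 365.4694
M1: Pc = R·M1+t = (+0.31482, +0.16077, +1.21050); u = 867.3·(+0.31482)/1.21050 + 313.4 = 538.9625, v = 765.0·(+0.16077)/1.21050 + 226.3 = 327.9021
M2: Pc = R·M2+t = (+0.29146, -0.03956, +1.11305); u = 867.3·(+0.29146)/1.11305 + 313.4 = 540.5104, v = 765.0·(-0.03956)/1.11305 + 226.3 = 199.1071
M3: Pc = R·M3+t = (+0.07938, +0.01043, +1.06110); u = 867.3·(+0.07938)/1.06110 + 313.4 = 378.2824, v = 765.0·(+0.01043)/1.06110 + 226.3 = 233.8195

c0=(390.31, 365.47) c1=(538.96, 327.90) c2=(540.51, 199.11) c3=(378.28, 233.82)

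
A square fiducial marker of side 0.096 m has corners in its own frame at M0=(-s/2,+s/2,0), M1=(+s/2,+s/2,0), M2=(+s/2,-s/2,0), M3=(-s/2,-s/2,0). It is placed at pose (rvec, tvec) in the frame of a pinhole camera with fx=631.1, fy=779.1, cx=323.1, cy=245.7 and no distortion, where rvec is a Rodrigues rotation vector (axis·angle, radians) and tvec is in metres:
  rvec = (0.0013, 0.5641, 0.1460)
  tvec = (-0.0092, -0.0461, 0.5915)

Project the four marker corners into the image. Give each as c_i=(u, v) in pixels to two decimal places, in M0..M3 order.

Intrinsics K: fx=631.1, fy=779.1, cx=323.1, cy=245.7
Marker side s = 0.096 m; corners in marker frame (Z=0):
  M0 = (-0.0480, +0.0480, 0)
  M1 = (+0.0480, +0.0480, 0)
  M2 = (+0.0480, -0.0480, 0)
  M3 = (-0.0480, -0.0480, 0)
rvec = (0.0013, 0.5641, 0.1460), |rvec| = θ = 0.58269 rad = 33.386°
Rodrigues: sinθ=0.55027, 1−cosθ=0.16501; R = I + sinθ·[k]× + (1−cosθ)·[k]×²:
    [+0.83499 -0.13752 +0.53281]
    [+0.13823 +0.98964 +0.03880]
    [-0.53262 +0.04125 +0.84535]
t = (-0.0092, -0.0461, 0.5915) m
M0: Pc = R·M0+t = (-0.05588, -0.00523, +0.61905); u = 631.1·(-0.05588)/0.61905 + 323.1 = 266.1316, v = 779.1·(-0.00523)/0.61905 + 245.7 = 239.1146
M1: Pc = R·M1+t = (+0.02428, +0.00804, +0.56791); u = 631.1·(+0.02428)/0.56791 + 323.1 = 350.0796, v = 779.1·(+0.00804)/0.56791 + 245.7 = 256.7269
M2: Pc = R·M2+t = (+0.03748, -0.08697, +0.56395); u = 631.1·(+0.03748)/0.56395 + 323.1 = 365.0429, v = 779.1·(-0.08697)/0.56395 + 245.7 = 125.5548
M3: Pc = R·M3+t = (-0.04268, -0.10024, +0.61509); u = 631.1·(-0.04268)/0.61509 + 323.1 = 279.3105, v = 779.1·(-0.10024)/0.61509 + 245.7 = 118.7334

c0=(266.13, 239.11) c1=(350.08, 256.73) c2=(365.04, 125.55) c3=(279.31, 118.73)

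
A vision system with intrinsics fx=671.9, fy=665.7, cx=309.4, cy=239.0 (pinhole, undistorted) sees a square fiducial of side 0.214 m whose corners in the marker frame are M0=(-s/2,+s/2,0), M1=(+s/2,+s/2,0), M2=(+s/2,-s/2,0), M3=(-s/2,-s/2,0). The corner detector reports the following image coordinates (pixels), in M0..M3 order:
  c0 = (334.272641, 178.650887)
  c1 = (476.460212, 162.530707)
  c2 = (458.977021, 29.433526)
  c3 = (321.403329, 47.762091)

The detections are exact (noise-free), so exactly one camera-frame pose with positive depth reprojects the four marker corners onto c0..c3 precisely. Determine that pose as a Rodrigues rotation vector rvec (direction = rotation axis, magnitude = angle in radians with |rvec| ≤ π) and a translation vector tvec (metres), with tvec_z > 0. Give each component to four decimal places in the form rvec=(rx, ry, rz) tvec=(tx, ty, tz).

rvec=(-0.1438, 0.1077, -0.0976) tvec=(0.1343, -0.2096, 1.0309)

Intrinsics K: fx=671.9, fy=665.7, cx=309.4, cy=239.0
Marker side s = 0.214 m; corners in marker frame (Z=0):
  M0 = (-0.1070, +0.1070, 0)
  M1 = (+0.1070, +0.1070, 0)
  M2 = (+0.1070, -0.1070, 0)
  M3 = (-0.1070, -0.1070, 0)
Detected image corners:
  c0 = (334.272641, 178.650887) px
  c1 = (476.460212, 162.530707) px
  c2 = (458.977021, 29.433526) px
  c3 = (321.403329, 47.762091) px
Planar DLT: solve 8×8 A·h = b for H (H[2,2]=1):
  H  [+614.92795 +13.67752 +396.93635]
  H  [-90.70470 +601.71463 +103.66945]
  H  [-0.09692 -0.14362 +1.00000]
B = K⁻¹H; ‖b₁‖=0.970041, ‖b₂‖=0.970041; λ = 2/(‖b₁‖+‖b₂‖) = 1.030884, sign → tz>0 ⇒ λ=+1.030884
r₁ = λ·B[:,0] = (+0.98948,-0.10459,-0.09992); r₂ = λ·B[:,1] = (+0.08916,+0.98495,-0.14805)
r₃ = r₁×r₂ = (+0.11390,+0.13759,+0.98392); SVD([r₁ r₂ r₃]) → R = UVᵀ:
  R  [+0.98948 +0.08916 +0.11390]
  R  [-0.10459 +0.98495 +0.13759]
  R  [-0.09992 -0.14805 +0.98392]
t = (+0.13431, -0.20957, +1.03088) m
tr R = 2.958355; θ = arccos((tr R − 1)/2) = 0.204427 rad = 11.713°
axis k = ((R−Rᵀ)₃₂, (R−Rᵀ)₁₃, (R−Rᵀ)₂₁) / (2 sinθ) = (-0.703522, +0.526623, -0.477205)
rvec = θ·k = (-0.143819, +0.107656, -0.097554)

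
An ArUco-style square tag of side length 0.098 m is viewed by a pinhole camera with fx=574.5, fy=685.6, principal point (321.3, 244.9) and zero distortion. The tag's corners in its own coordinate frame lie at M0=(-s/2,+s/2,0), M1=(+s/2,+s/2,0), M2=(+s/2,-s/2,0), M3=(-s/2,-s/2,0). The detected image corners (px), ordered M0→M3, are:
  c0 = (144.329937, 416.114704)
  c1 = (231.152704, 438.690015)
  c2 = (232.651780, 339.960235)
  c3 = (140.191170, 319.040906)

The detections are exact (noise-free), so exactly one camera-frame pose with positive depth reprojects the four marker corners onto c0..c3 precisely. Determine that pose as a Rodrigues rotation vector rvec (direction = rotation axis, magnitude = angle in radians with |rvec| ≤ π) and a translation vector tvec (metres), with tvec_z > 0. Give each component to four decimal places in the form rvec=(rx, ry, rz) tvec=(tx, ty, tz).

rvec=(0.3773, 0.2133, 0.1174) tvec=(-0.1370, 0.1148, 0.5833)

Intrinsics K: fx=574.5, fy=685.6, cx=321.3, cy=244.9
Marker side s = 0.098 m; corners in marker frame (Z=0):
  M0 = (-0.0490, +0.0490, 0)
  M1 = (+0.0490, +0.0490, 0)
  M2 = (+0.0490, -0.0490, 0)
  M3 = (-0.0490, -0.0490, 0)
Detected image corners:
  c0 = (144.329937, 416.114704) px
  c1 = (231.152704, 438.690015) px
  c2 = (232.651780, 339.960235) px
  c3 = (140.191170, 319.040906) px
Planar DLT: solve 8×8 A·h = b for H (H[2,2]=1):
  H  [+854.64645 +134.84695 +186.40787]
  H  [+102.51590 +1243.50619 +379.83350]
  H  [-0.31619 +0.64642 +1.00000]
B = K⁻¹H; ‖b₁‖=1.714449, ‖b₂‖=1.714448; λ = 2/(‖b₁‖+‖b₂‖) = 0.583278, sign → tz>0 ⇒ λ=+0.583278
r₁ = λ·B[:,0] = (+0.97085,+0.15309,-0.18443); r₂ = λ·B[:,1] = (-0.07396,+0.92324,+0.37704)
r₃ = r₁×r₂ = (+0.22799,-0.35241,+0.90765); SVD([r₁ r₂ r₃]) → R = UVᵀ:
  R  [+0.97085 -0.07396 +0.22799]
  R  [+0.15309 +0.92324 -0.35241]
  R  [-0.18443 +0.37704 +0.90765]
t = (-0.13695, +0.11480, +0.58328) m
tr R = 2.801735; θ = arccos((tr R − 1)/2) = 0.449033 rad = 25.728°
axis k = ((R−Rᵀ)₃₂, (R−Rᵀ)₁₃, (R−Rᵀ)₂₁) / (2 sinθ) = (+0.840204, +0.475037, +0.261528)
rvec = θ·k = (+0.377279, +0.213307, +0.117435)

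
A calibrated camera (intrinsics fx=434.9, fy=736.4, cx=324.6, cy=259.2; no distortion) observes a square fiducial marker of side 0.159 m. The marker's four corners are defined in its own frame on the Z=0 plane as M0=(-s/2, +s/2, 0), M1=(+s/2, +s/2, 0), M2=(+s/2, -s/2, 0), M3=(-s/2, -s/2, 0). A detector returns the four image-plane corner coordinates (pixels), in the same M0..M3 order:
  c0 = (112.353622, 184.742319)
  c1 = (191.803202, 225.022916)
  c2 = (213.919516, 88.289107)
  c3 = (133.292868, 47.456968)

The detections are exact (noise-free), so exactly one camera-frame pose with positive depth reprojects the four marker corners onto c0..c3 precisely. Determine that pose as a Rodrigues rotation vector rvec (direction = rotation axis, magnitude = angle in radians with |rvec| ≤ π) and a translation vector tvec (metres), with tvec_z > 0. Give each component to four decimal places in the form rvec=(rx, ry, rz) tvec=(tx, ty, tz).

Intrinsics K: fx=434.9, fy=736.4, cx=324.6, cy=259.2
Marker side s = 0.159 m; corners in marker frame (Z=0):
  M0 = (-0.0795, +0.0795, 0)
  M1 = (+0.0795, +0.0795, 0)
  M2 = (+0.0795, -0.0795, 0)
  M3 = (-0.0795, -0.0795, 0)
Detected image corners:
  c0 = (112.353622, 184.742319) px
  c1 = (191.803202, 225.022916) px
  c2 = (213.919516, 88.289107) px
  c3 = (133.292868, 47.456968) px
Planar DLT: solve 8×8 A·h = b for H (H[2,2]=1):
  H  [+503.04646 -120.41616 +162.75752]
  H  [+254.79849 +874.23967 +136.87568]
  H  [-0.00191 +0.09198 +1.00000]
B = K⁻¹H; ‖b₁‖=1.208896, ‖b₂‖=1.208896; λ = 2/(‖b₁‖+‖b₂‖) = 0.827201, sign → tz>0 ⇒ λ=+0.827201
r₁ = λ·B[:,0] = (+0.95800,+0.28677,-0.00158); r₂ = λ·B[:,1] = (-0.28583,+0.95526,+0.07609)
r₃ = r₁×r₂ = (+0.02333,-0.07244,+0.99710); SVD([r₁ r₂ r₃]) → R = UVᵀ:
  R  [+0.95800 -0.28583 +0.02333]
  R  [+0.28677 +0.95526 -0.07244]
  R  [-0.00158 +0.07609 +0.99710]
t = (-0.30783, -0.13741, +0.82720) m
tr R = 2.910354; θ = arccos((tr R − 1)/2) = 0.300539 rad = 17.220°
axis k = ((R−Rᵀ)₃₂, (R−Rᵀ)₁₃, (R−Rᵀ)₂₁) / (2 sinθ) = (+0.250855, +0.042067, +0.967110)
rvec = θ·k = (+0.075392, +0.012643, +0.290655)

rvec=(0.0754, 0.0126, 0.2907) tvec=(-0.3078, -0.1374, 0.8272)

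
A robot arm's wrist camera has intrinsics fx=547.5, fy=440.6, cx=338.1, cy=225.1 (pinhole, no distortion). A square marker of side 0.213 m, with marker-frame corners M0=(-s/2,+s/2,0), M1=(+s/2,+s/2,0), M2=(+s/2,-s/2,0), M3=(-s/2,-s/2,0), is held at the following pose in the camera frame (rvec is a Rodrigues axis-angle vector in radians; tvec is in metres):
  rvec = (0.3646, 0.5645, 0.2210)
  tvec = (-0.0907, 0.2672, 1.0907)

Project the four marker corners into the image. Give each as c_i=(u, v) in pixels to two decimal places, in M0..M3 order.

c0=(250.44, 348.77) c1=(330.97, 386.63) c2=(342.57, 314.37) c3=(254.80, 280.33)

Intrinsics K: fx=547.5, fy=440.6, cx=338.1, cy=225.1
Marker side s = 0.213 m; corners in marker frame (Z=0):
  M0 = (-0.1065, +0.1065, 0)
  M1 = (+0.1065, +0.1065, 0)
  M2 = (+0.1065, -0.1065, 0)
  M3 = (-0.1065, -0.1065, 0)
rvec = (0.3646, 0.5645, 0.2210), |rvec| = θ = 0.70741 rad = 40.532°
Rodrigues: sinθ=0.64987, 1−cosθ=0.23995; R = I + sinθ·[k]× + (1−cosθ)·[k]×²:
    [+0.82379 -0.10434 +0.55722]
    [+0.30171 +0.91284 -0.27512]
    [-0.47995 +0.39476 +0.78346]
t = (-0.0907, 0.2672, 1.0907) m
M0: Pc = R·M0+t = (-0.18954, +0.33229, +1.18386); u = 547.5·(-0.18954)/1.18386 + 338.1 = 250.4409, v = 440.6·(+0.33229)/1.18386 + 225.1 = 348.7678
M1: Pc = R·M1+t = (-0.01408, +0.39655, +1.08163); u = 547.5·(-0.01408)/1.08163 + 338.1 = 330.9737, v = 440.6·(+0.39655)/1.08163 + 225.1 = 386.6341
M2: Pc = R·M2+t = (+0.00814, +0.20211, +0.99754); u = 547.5·(+0.00814)/0.99754 + 338.1 = 342.5703, v = 440.6·(+0.20211)/0.99754 + 225.1 = 314.3710
M3: Pc = R·M3+t = (-0.16732, +0.13785, +1.09977); u = 547.5·(-0.16732)/1.09977 + 338.1 = 254.8023, v = 440.6·(+0.13785)/1.09977 + 225.1 = 280.3267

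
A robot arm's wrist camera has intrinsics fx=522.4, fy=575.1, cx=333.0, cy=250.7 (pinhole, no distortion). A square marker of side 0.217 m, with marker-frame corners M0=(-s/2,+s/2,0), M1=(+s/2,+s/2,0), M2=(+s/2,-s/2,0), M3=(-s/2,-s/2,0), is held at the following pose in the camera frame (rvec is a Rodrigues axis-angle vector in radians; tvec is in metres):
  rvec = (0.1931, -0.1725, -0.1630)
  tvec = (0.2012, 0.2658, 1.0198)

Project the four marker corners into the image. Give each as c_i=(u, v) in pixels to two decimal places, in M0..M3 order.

Intrinsics K: fx=522.4, fy=575.1, cx=333.0, cy=250.7
Marker side s = 0.217 m; corners in marker frame (Z=0):
  M0 = (-0.1085, +0.1085, 0)
  M1 = (+0.1085, +0.1085, 0)
  M2 = (+0.1085, -0.1085, 0)
  M3 = (-0.1085, -0.1085, 0)
rvec = (0.1931, -0.1725, -0.1630), |rvec| = θ = 0.30596 rad = 17.530°
Rodrigues: sinθ=0.30121, 1−cosθ=0.04644; R = I + sinθ·[k]× + (1−cosθ)·[k]×²:
    [+0.97206 +0.14394 -0.18544]
    [-0.17699 +0.96832 -0.17615]
    [+0.15421 +0.20405 +0.96674]
t = (0.2012, 0.2658, 1.0198) m
M0: Pc = R·M0+t = (+0.11135, +0.39007, +1.02521); u = 522.4·(+0.11135)/1.02521 + 333.0 = 389.7388, v = 575.1·(+0.39007)/1.02521 + 250.7 = 469.5115
M1: Pc = R·M1+t = (+0.32229, +0.35166, +1.05867); u = 522.4·(+0.32229)/1.05867 + 333.0 = 492.0317, v = 575.1·(+0.35166)/1.05867 + 250.7 = 441.7311
M2: Pc = R·M2+t = (+0.29105, +0.14153, +1.01439); u = 522.4·(+0.29105)/1.01439 + 333.0 = 482.8875, v = 575.1·(+0.14153)/1.01439 + 250.7 = 330.9411
M3: Pc = R·M3+t = (+0.08011, +0.17994, +0.98093); u = 522.4·(+0.08011)/0.98093 + 333.0 = 375.6652, v = 575.1·(+0.17994)/0.98093 + 250.7 = 356.1960

c0=(389.74, 469.51) c1=(492.03, 441.73) c2=(482.89, 330.94) c3=(375.67, 356.20)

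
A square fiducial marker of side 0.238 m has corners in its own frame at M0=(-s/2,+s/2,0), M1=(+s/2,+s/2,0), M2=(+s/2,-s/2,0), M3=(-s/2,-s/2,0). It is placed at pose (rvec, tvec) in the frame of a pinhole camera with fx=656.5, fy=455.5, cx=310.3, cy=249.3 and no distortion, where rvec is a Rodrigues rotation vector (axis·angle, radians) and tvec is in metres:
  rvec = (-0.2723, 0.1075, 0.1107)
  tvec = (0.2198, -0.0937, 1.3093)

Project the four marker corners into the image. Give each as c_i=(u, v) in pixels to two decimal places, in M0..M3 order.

Intrinsics K: fx=656.5, fy=455.5, cx=310.3, cy=249.3
Marker side s = 0.238 m; corners in marker frame (Z=0):
  M0 = (-0.1190, +0.1190, 0)
  M1 = (+0.1190, +0.1190, 0)
  M2 = (+0.1190, -0.1190, 0)
  M3 = (-0.1190, -0.1190, 0)
rvec = (-0.2723, 0.1075, 0.1107), |rvec| = θ = 0.31298 rad = 17.933°
Rodrigues: sinθ=0.30790, 1−cosθ=0.04858; R = I + sinθ·[k]× + (1−cosθ)·[k]×²:
    [+0.98819 -0.12342 +0.09080]
    [+0.09438 +0.95715 +0.27378]
    [-0.12070 -0.26197 +0.95750]
t = (0.2198, -0.0937, 1.3093) m
M0: Pc = R·M0+t = (+0.08752, +0.00897, +1.29249); u = 656.5·(+0.08752)/1.29249 + 310.3 = 354.7536, v = 455.5·(+0.00897)/1.29249 + 249.3 = 252.4609
M1: Pc = R·M1+t = (+0.32271, +0.03143, +1.26376); u = 656.5·(+0.32271)/1.26376 + 310.3 = 477.9407, v = 455.5·(+0.03143)/1.26376 + 249.3 = 260.6293
M2: Pc = R·M2+t = (+0.35208, -0.19637, +1.32611); u = 656.5·(+0.35208)/1.32611 + 310.3 = 484.6003, v = 455.5·(-0.19637)/1.32611 + 249.3 = 181.8500
M3: Pc = R·M3+t = (+0.11689, -0.21883, +1.35484); u = 656.5·(+0.11689)/1.35484 + 310.3 = 366.9411, v = 455.5·(-0.21883)/1.35484 + 249.3 = 175.7279

c0=(354.75, 252.46) c1=(477.94, 260.63) c2=(484.60, 181.85) c3=(366.94, 175.73)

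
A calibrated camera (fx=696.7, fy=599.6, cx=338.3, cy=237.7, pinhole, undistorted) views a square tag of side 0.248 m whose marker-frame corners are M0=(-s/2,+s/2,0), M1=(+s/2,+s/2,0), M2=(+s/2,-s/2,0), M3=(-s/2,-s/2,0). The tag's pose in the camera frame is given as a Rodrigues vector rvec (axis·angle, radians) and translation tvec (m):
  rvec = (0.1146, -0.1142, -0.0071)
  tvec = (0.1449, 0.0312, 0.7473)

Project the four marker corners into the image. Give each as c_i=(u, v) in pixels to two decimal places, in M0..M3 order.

c0=(358.60, 362.90) c1=(579.19, 355.76) c2=(588.23, 162.53) c3=(359.27, 162.40)

Intrinsics K: fx=696.7, fy=599.6, cx=338.3, cy=237.7
Marker side s = 0.248 m; corners in marker frame (Z=0):
  M0 = (-0.1240, +0.1240, 0)
  M1 = (+0.1240, +0.1240, 0)
  M2 = (+0.1240, -0.1240, 0)
  M3 = (-0.1240, -0.1240, 0)
rvec = (0.1146, -0.1142, -0.0071), |rvec| = θ = 0.16194 rad = 9.279°
Rodrigues: sinθ=0.16124, 1−cosθ=0.01308; R = I + sinθ·[k]× + (1−cosθ)·[k]×²:
    [+0.99347 +0.00054 -0.11411]
    [-0.01360 +0.99342 -0.11370]
    [+0.11330 +0.11450 +0.98694]
t = (0.1449, 0.0312, 0.7473) m
M0: Pc = R·M0+t = (+0.02178, +0.15607, +0.74745); u = 696.7·(+0.02178)/0.74745 + 338.3 = 358.5983, v = 599.6·(+0.15607)/0.74745 + 237.7 = 362.8989
M1: Pc = R·M1+t = (+0.26816, +0.15270, +0.77555); u = 696.7·(+0.26816)/0.77555 + 338.3 = 579.1944, v = 599.6·(+0.15270)/0.77555 + 237.7 = 355.7558
M2: Pc = R·M2+t = (+0.26802, -0.09367, +0.74715); u = 696.7·(+0.26802)/0.74715 + 338.3 = 588.2253, v = 599.6·(-0.09367)/0.74715 + 237.7 = 162.5278
M3: Pc = R·M3+t = (+0.02164, -0.09030, +0.71905); u = 696.7·(+0.02164)/0.71905 + 338.3 = 359.2702, v = 599.6·(-0.09030)/0.71905 + 237.7 = 162.4026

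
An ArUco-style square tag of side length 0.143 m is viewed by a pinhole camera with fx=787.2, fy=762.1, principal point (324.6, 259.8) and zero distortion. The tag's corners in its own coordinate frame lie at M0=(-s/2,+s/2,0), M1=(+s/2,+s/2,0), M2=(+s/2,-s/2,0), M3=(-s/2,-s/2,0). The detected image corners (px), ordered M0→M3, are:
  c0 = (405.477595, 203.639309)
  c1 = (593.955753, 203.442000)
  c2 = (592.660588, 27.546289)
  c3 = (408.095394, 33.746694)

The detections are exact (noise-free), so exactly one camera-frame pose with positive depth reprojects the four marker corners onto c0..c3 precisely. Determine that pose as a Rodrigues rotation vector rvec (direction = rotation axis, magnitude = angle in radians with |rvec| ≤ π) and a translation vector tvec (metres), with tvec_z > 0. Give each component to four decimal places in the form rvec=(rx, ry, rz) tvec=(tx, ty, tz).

rvec=(-0.0928, 0.1515, 0.0172) tvec=(0.1362, -0.1162, 0.6170)

Intrinsics K: fx=787.2, fy=762.1, cx=324.6, cy=259.8
Marker side s = 0.143 m; corners in marker frame (Z=0):
  M0 = (-0.0715, +0.0715, 0)
  M1 = (+0.0715, +0.0715, 0)
  M2 = (+0.0715, -0.0715, 0)
  M3 = (-0.0715, -0.0715, 0)
Detected image corners:
  c0 = (405.477595, 203.639309) px
  c1 = (593.955753, 203.442000) px
  c2 = (592.660588, 27.546289) px
  c3 = (408.095394, 33.746694) px
Planar DLT: solve 8×8 A·h = b for H (H[2,2]=1):
  H  [+1181.42334 -78.65881 +498.41355]
  H  [-51.34181 +1191.40162 +116.20950]
  H  [-0.24554 -0.14757 +1.00000]
B = K⁻¹H; ‖b₁‖=1.620827, ‖b₂‖=1.620827; λ = 2/(‖b₁‖+‖b₂‖) = 0.616969, sign → tz>0 ⇒ λ=+0.616969
r₁ = λ·B[:,0] = (+0.98841,+0.01008,-0.15149); r₂ = λ·B[:,1] = (-0.02411,+0.99555,-0.09105)
r₃ = r₁×r₂ = (+0.14990,+0.09364,+0.98426); SVD([r₁ r₂ r₃]) → R = UVᵀ:
  R  [+0.98841 -0.02411 +0.14990]
  R  [+0.01008 +0.99555 +0.09364]
  R  [-0.15149 -0.09105 +0.98426]
t = (+0.13623, -0.11625, +0.61697) m
tr R = 2.968219; θ = arccos((tr R − 1)/2) = 0.178509 rad = 10.228°
axis k = ((R−Rᵀ)₃₂, (R−Rᵀ)₁₃, (R−Rᵀ)₂₁) / (2 sinθ) = (-0.520081, +0.848676, +0.096257)
rvec = θ·k = (-0.092839, +0.151496, +0.017183)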